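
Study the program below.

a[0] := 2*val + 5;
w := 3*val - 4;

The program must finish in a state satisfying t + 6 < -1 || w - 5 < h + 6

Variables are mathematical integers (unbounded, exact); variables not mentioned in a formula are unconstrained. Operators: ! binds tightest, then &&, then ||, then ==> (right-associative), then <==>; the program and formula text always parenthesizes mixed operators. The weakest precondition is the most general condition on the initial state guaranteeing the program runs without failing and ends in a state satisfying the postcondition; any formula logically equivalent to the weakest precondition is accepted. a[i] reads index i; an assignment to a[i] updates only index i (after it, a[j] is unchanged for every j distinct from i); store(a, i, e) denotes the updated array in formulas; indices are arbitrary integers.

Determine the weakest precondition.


Working backward. After the program, the postcondition t + 6 < -1 || w - 5 < h + 6 must hold; in canonical form it is t < -7 || w < h + 11.
Before w := 3*val - 4: t < -7 || 3*val < h + 15
Before a[0] := 2*val + 5: t < -7 || 3*val < h + 15
Answer: WP = t < -7 || 3*val < h + 15


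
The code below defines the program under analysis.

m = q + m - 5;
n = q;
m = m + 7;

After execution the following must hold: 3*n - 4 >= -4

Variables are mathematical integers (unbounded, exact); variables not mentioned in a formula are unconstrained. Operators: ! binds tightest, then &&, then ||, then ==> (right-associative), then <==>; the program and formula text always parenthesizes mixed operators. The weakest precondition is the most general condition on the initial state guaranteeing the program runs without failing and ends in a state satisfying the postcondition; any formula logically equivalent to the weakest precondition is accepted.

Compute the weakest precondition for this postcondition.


Working backward. After the program, the postcondition 3*n - 4 >= -4 must hold; in canonical form it is 3*n >= 0.
Before m := m + 7: 3*n >= 0
Before n := q: 3*q >= 0
Before m := q + m - 5: 3*q >= 0
Answer: WP = 3*q >= 0


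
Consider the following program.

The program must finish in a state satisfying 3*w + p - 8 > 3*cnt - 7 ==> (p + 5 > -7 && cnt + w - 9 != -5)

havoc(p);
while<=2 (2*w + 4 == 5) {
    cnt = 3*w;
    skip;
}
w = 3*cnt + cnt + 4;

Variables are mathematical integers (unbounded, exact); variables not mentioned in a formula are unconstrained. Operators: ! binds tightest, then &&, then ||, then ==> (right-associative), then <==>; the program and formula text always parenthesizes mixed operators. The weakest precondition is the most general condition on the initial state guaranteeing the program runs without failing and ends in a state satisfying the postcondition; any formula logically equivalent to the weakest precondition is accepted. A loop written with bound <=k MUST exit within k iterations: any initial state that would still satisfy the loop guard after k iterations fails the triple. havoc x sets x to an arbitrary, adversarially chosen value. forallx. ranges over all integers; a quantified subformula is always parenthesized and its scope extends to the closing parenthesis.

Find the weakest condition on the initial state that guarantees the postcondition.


Working backward. After the program, the postcondition 3*w + p - 8 > 3*cnt - 7 ==> (p + 5 > -7 && cnt + w - 9 != -5) must hold; in canonical form it is p + 3*w > 3*cnt + 1 ==> (p > -12 && cnt + w != 4).
Before w := 3*cnt + cnt + 4: 9*cnt + p > -11 ==> (p > -12 && 5*cnt != 0)
Before the loop (bound <=2), unroll the exhaustion recursion (WP_0 = exit-now case; WP_j = one more guarded iteration, up to j = 2):
  WP_0: (!(2*w == 1)) && (9*cnt + p > -11 ==> (p > -12 && 5*cnt != 0))
  WP_1: (2*w == 1 ==> ((!(2*w == 1)) && (p + 27*w > -11 ==> (p > -12 && 15*w != 0)))) && ((!(2*w == 1)) ==> (9*cnt + p > -11 ==> (p > -12 && 5*cnt != 0)))
  WP_2: (2*w == 1 ==> ((2*w == 1 ==> ((!(2*w == 1)) && (p + 27*w > -11 ==> (p > -12 && 15*w != 0)))) && ((!(2*w == 1)) ==> (p + 27*w > -11 ==> (p > -12 && 15*w != 0))))) && ((!(2*w == 1)) ==> (9*cnt + p > -11 ==> (p > -12 && 5*cnt != 0)))
So before the loop: (2*w == 1 ==> ((2*w == 1 ==> ((!(2*w == 1)) && (p + 27*w > -11 ==> (p > -12 && 15*w != 0)))) && ((!(2*w == 1)) ==> (p + 27*w > -11 ==> (p > -12 && 15*w != 0))))) && ((!(2*w == 1)) ==> (9*cnt + p > -11 ==> (p > -12 && 5*cnt != 0)))
Before havoc p: forall p_1. ((2*w == 1 ==> ((2*w == 1 ==> ((!(2*w == 1)) && (p_1 + 27*w > -11 ==> (p_1 > -12 && 15*w != 0)))) && ((!(2*w == 1)) ==> (p_1 + 27*w > -11 ==> (p_1 > -12 && 15*w != 0))))) && ((!(2*w == 1)) ==> (9*cnt + p_1 > -11 ==> (p_1 > -12 && 5*cnt != 0))))
Answer: WP = forall p_1. ((2*w == 1 ==> ((2*w == 1 ==> ((!(2*w == 1)) && (p_1 + 27*w > -11 ==> (p_1 > -12 && 15*w != 0)))) && ((!(2*w == 1)) ==> (p_1 + 27*w > -11 ==> (p_1 > -12 && 15*w != 0))))) && ((!(2*w == 1)) ==> (9*cnt + p_1 > -11 ==> (p_1 > -12 && 5*cnt != 0))))


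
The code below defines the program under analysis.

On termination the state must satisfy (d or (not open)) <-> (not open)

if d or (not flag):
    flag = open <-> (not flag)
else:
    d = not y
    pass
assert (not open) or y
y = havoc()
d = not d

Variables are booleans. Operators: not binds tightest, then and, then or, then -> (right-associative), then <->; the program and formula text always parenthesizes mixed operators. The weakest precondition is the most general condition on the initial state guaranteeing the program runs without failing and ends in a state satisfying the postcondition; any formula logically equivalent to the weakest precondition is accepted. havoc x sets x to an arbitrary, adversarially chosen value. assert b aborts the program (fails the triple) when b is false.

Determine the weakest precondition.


Working backward. After the program, (d or (not open)) <-> (not open) must hold.
Before d := not d: ((not d) or (not open)) <-> (not open)
Before havoc y: ((not d) or (not open)) <-> (not open)
Before assert (not open) or y: ((not open) or y) and (((not d) or (not open)) <-> (not open))
Then branch requires ((not open) or y) and (((not d) or (not open)) <-> (not open)); else branch requires ((not open) or y) and ((y or (not open)) <-> (not open)).
Before the if: ((d or (not flag)) -> (((not open) or y) and (((not d) or (not open)) <-> (not open)))) and ((not (d or (not flag))) -> (((not open) or y) and ((y or (not open)) <-> (not open))))
Answer: WP = ((d or (not flag)) -> (((not open) or y) and (((not d) or (not open)) <-> (not open)))) and ((not (d or (not flag))) -> (((not open) or y) and ((y or (not open)) <-> (not open))))


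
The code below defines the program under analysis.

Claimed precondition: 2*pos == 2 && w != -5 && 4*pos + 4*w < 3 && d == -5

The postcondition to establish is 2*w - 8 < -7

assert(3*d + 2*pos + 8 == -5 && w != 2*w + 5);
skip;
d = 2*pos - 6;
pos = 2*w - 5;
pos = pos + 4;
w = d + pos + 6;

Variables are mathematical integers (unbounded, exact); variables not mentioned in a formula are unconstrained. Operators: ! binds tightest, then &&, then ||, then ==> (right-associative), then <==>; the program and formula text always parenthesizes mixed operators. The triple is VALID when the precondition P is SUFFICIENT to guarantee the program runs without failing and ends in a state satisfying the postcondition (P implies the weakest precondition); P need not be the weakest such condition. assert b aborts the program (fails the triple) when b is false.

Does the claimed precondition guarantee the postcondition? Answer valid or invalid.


Working backward. After the program, the postcondition 2*w - 8 < -7 must hold; in canonical form it is 2*w < 1.
Before w := d + pos + 6: 2*d + 2*pos < -11
Before pos := pos + 4: 2*d + 2*pos < -19
Before pos := 2*w - 5: 2*d + 4*w < -9
Before d := 2*pos - 6: 4*pos + 4*w < 3
Before skip: 4*pos + 4*w < 3
Before assert 3*d + 2*pos + 8 == -5 && w != 2*w + 5: 3*d + 2*pos == -13 && w != -5 && 4*pos + 4*w < 3
The weakest precondition is 3*d + 2*pos == -13 && w != -5 && 4*pos + 4*w < 3.
Check whether 2*pos == 2 && w != -5 && 4*pos + 4*w < 3 && d == -5 implies it.
Every state satisfying the precondition satisfies the weakest precondition: the implication holds.
Answer: valid


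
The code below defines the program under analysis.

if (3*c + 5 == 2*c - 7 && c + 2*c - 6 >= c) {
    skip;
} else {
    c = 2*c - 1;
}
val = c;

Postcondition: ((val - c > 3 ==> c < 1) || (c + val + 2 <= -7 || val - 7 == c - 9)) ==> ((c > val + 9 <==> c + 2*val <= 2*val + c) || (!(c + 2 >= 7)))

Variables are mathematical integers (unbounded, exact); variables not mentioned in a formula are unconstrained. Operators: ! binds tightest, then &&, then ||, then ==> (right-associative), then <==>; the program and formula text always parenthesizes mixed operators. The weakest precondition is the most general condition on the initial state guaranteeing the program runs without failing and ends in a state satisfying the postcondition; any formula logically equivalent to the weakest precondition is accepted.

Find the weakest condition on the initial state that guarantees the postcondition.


Working backward. After the program, the postcondition ((val - c > 3 ==> c < 1) || (c + val + 2 <= -7 || val - 7 == c - 9)) ==> ((c > val + 9 <==> c + 2*val <= 2*val + c) || (!(c + 2 >= 7))) must hold; in canonical form it is ((val > c + 3 ==> c < 1) || c + val <= -9 || val == c - 2) ==> (c > val + 9 || (!(c >= 5))).
Before val := c: !(c >= 5)
Then branch requires !(c >= 5); else branch requires !(2*c >= 6).
Before the if: ((c == -12 && 2*c >= 6) ==> (!(c >= 5))) && ((!(c == -12 && 2*c >= 6)) ==> (!(2*c >= 6)))
Answer: WP = ((c == -12 && 2*c >= 6) ==> (!(c >= 5))) && ((!(c == -12 && 2*c >= 6)) ==> (!(2*c >= 6)))


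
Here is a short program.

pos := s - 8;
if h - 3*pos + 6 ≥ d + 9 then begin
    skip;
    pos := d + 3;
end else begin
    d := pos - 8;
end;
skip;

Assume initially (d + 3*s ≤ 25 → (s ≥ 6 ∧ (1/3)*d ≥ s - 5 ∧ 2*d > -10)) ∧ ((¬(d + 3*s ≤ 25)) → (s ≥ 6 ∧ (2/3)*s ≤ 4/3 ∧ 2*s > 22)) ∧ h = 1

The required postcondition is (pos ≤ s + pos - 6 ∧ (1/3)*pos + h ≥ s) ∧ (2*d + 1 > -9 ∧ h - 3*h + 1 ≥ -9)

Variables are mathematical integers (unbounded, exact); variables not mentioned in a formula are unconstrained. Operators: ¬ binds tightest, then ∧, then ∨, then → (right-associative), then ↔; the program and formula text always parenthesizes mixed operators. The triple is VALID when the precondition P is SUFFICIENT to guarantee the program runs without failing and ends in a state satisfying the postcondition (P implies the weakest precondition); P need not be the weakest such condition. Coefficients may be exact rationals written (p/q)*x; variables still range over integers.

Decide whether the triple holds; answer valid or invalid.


Working backward. After the program, the postcondition (pos ≤ s + pos - 6 ∧ (1/3)*pos + h ≥ s) ∧ (2*d + 1 > -9 ∧ h - 3*h + 1 ≥ -9) must hold; in canonical form it is s ≥ 6 ∧ h + (1/3)*pos ≥ s ∧ 2*d > -10 ∧ 2*h ≤ 10.
Before skip: s ≥ 6 ∧ h + (1/3)*pos ≥ s ∧ 2*d > -10 ∧ 2*h ≤ 10
Then branch requires s ≥ 6 ∧ (1/3)*d + h ≥ s - 1 ∧ 2*d > -10 ∧ 2*h ≤ 10; else branch requires s ≥ 6 ∧ h + (1/3)*pos ≥ s ∧ 2*pos > 6 ∧ 2*h ≤ 10.
Before the if: (h ≥ d + 3*pos + 3 → (s ≥ 6 ∧ (1/3)*d + h ≥ s - 1 ∧ 2*d > -10 ∧ 2*h ≤ 10)) ∧ ((¬(h ≥ d + 3*pos + 3)) → (s ≥ 6 ∧ h + (1/3)*pos ≥ s ∧ 2*pos > 6 ∧ 2*h ≤ 10))
Before pos := s - 8: (h ≥ d + 3*s - 21 → (s ≥ 6 ∧ (1/3)*d + h ≥ s - 1 ∧ 2*d > -10 ∧ 2*h ≤ 10)) ∧ ((¬(h ≥ d + 3*s - 21)) → (s ≥ 6 ∧ h ≥ (2/3)*s + 8/3 ∧ 2*s > 22 ∧ 2*h ≤ 10))
The weakest precondition is (h ≥ d + 3*s - 21 → (s ≥ 6 ∧ (1/3)*d + h ≥ s - 1 ∧ 2*d > -10 ∧ 2*h ≤ 10)) ∧ ((¬(h ≥ d + 3*s - 21)) → (s ≥ 6 ∧ h ≥ (2/3)*s + 8/3 ∧ 2*s > 22 ∧ 2*h ≤ 10)).
Check whether (d + 3*s ≤ 25 → (s ≥ 6 ∧ (1/3)*d ≥ s - 5 ∧ 2*d > -10)) ∧ ((¬(d + 3*s ≤ 25)) → (s ≥ 6 ∧ (2/3)*s ≤ 4/3 ∧ 2*s > 22)) ∧ h = 1 implies it.
Countermodel: at the initial state d = 5, h = 1, s = 6, the precondition holds but the weakest precondition fails.
Answer: invalid


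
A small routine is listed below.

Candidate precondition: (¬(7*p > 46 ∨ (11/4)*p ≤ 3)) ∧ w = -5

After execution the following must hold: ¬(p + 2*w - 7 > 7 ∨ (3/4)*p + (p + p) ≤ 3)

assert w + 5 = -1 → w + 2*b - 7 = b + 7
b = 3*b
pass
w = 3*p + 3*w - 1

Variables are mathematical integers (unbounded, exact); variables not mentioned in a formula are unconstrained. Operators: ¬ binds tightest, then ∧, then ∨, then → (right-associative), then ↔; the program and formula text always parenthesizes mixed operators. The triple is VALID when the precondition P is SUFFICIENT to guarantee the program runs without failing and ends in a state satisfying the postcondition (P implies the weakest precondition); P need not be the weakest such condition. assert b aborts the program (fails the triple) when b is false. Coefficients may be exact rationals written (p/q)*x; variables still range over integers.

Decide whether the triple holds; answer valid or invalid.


Working backward. After the program, the postcondition ¬(p + 2*w - 7 > 7 ∨ (3/4)*p + (p + p) ≤ 3) must hold; in canonical form it is ¬(p + 2*w > 14 ∨ (11/4)*p ≤ 3).
Before w := 3*p + 3*w - 1: ¬(7*p + 6*w > 16 ∨ (11/4)*p ≤ 3)
Before skip: ¬(7*p + 6*w > 16 ∨ (11/4)*p ≤ 3)
Before b := 3*b: ¬(7*p + 6*w > 16 ∨ (11/4)*p ≤ 3)
Before assert w + 5 = -1 → w + 2*b - 7 = b + 7: (w = -6 → b + w = 14) ∧ (¬(7*p + 6*w > 16 ∨ (11/4)*p ≤ 3))
The weakest precondition is (w = -6 → b + w = 14) ∧ (¬(7*p + 6*w > 16 ∨ (11/4)*p ≤ 3)).
Check whether (¬(7*p > 46 ∨ (11/4)*p ≤ 3)) ∧ w = -5 implies it.
Every state satisfying the precondition satisfies the weakest precondition: the implication holds.
Answer: valid


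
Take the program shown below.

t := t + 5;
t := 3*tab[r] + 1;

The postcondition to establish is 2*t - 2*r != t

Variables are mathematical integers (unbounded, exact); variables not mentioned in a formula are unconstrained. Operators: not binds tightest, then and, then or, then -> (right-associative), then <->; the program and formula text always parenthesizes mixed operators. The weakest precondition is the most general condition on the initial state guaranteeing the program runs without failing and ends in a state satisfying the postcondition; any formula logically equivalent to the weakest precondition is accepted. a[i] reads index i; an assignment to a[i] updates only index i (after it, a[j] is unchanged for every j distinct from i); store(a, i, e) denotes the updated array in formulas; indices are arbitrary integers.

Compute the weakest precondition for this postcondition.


Working backward. After the program, the postcondition 2*t - 2*r != t must hold; in canonical form it is t != 2*r.
Before t := 3*tab[r] + 1: 3*tab[r] != 2*r - 1
Before t := t + 5: 3*tab[r] != 2*r - 1
Answer: WP = 3*tab[r] != 2*r - 1


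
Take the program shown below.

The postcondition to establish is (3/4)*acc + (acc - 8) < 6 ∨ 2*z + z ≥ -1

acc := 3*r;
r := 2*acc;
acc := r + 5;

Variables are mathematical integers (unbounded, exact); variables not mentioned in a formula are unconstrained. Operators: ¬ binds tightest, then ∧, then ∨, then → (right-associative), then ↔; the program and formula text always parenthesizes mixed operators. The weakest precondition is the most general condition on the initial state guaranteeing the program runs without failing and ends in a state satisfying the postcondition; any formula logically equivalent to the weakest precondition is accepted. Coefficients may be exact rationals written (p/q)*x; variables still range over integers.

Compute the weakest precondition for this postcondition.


Working backward. After the program, the postcondition (3/4)*acc + (acc - 8) < 6 ∨ 2*z + z ≥ -1 must hold; in canonical form it is (7/4)*acc < 14 ∨ 3*z ≥ -1.
Before acc := r + 5: (7/4)*r < 21/4 ∨ 3*z ≥ -1
Before r := 2*acc: (7/2)*acc < 21/4 ∨ 3*z ≥ -1
Before acc := 3*r: (21/2)*r < 21/4 ∨ 3*z ≥ -1
Answer: WP = (21/2)*r < 21/4 ∨ 3*z ≥ -1


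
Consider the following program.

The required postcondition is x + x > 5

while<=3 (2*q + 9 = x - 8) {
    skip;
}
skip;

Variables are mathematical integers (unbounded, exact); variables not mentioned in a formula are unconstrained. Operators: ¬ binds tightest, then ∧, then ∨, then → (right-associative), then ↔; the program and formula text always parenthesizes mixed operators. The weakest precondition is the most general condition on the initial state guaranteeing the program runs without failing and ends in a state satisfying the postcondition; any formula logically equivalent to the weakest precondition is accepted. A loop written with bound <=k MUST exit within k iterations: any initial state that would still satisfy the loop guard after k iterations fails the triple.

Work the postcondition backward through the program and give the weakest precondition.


Working backward. After the program, the postcondition x + x > 5 must hold; in canonical form it is 2*x > 5.
Before skip: 2*x > 5
Before the loop (bound <=3), unroll the exhaustion recursion (WP_0 = exit-now case; WP_j = one more guarded iteration, up to j = 3):
  WP_0: (¬(2*q = x - 17)) ∧ 2*x > 5
  WP_1: (2*q = x - 17 → ((¬(2*q = x - 17)) ∧ 2*x > 5)) ∧ ((¬(2*q = x - 17)) → 2*x > 5)
  WP_2: (2*q = x - 17 → ((2*q = x - 17 → ((¬(2*q = x - 17)) ∧ 2*x > 5)) ∧ ((¬(2*q = x - 17)) → 2*x > 5))) ∧ ((¬(2*q = x - 17)) → 2*x > 5)
  WP_3: (2*q = x - 17 → ((2*q = x - 17 → ((2*q = x - 17 → ((¬(2*q = x - 17)) ∧ 2*x > 5)) ∧ ((¬(2*q = x - 17)) → 2*x > 5))) ∧ ((¬(2*q = x - 17)) → 2*x > 5))) ∧ ((¬(2*q = x - 17)) → 2*x > 5)
So before the loop: (2*q = x - 17 → ((2*q = x - 17 → ((2*q = x - 17 → ((¬(2*q = x - 17)) ∧ 2*x > 5)) ∧ ((¬(2*q = x - 17)) → 2*x > 5))) ∧ ((¬(2*q = x - 17)) → 2*x > 5))) ∧ ((¬(2*q = x - 17)) → 2*x > 5)
Answer: WP = (2*q = x - 17 → ((2*q = x - 17 → ((2*q = x - 17 → ((¬(2*q = x - 17)) ∧ 2*x > 5)) ∧ ((¬(2*q = x - 17)) → 2*x > 5))) ∧ ((¬(2*q = x - 17)) → 2*x > 5))) ∧ ((¬(2*q = x - 17)) → 2*x > 5)


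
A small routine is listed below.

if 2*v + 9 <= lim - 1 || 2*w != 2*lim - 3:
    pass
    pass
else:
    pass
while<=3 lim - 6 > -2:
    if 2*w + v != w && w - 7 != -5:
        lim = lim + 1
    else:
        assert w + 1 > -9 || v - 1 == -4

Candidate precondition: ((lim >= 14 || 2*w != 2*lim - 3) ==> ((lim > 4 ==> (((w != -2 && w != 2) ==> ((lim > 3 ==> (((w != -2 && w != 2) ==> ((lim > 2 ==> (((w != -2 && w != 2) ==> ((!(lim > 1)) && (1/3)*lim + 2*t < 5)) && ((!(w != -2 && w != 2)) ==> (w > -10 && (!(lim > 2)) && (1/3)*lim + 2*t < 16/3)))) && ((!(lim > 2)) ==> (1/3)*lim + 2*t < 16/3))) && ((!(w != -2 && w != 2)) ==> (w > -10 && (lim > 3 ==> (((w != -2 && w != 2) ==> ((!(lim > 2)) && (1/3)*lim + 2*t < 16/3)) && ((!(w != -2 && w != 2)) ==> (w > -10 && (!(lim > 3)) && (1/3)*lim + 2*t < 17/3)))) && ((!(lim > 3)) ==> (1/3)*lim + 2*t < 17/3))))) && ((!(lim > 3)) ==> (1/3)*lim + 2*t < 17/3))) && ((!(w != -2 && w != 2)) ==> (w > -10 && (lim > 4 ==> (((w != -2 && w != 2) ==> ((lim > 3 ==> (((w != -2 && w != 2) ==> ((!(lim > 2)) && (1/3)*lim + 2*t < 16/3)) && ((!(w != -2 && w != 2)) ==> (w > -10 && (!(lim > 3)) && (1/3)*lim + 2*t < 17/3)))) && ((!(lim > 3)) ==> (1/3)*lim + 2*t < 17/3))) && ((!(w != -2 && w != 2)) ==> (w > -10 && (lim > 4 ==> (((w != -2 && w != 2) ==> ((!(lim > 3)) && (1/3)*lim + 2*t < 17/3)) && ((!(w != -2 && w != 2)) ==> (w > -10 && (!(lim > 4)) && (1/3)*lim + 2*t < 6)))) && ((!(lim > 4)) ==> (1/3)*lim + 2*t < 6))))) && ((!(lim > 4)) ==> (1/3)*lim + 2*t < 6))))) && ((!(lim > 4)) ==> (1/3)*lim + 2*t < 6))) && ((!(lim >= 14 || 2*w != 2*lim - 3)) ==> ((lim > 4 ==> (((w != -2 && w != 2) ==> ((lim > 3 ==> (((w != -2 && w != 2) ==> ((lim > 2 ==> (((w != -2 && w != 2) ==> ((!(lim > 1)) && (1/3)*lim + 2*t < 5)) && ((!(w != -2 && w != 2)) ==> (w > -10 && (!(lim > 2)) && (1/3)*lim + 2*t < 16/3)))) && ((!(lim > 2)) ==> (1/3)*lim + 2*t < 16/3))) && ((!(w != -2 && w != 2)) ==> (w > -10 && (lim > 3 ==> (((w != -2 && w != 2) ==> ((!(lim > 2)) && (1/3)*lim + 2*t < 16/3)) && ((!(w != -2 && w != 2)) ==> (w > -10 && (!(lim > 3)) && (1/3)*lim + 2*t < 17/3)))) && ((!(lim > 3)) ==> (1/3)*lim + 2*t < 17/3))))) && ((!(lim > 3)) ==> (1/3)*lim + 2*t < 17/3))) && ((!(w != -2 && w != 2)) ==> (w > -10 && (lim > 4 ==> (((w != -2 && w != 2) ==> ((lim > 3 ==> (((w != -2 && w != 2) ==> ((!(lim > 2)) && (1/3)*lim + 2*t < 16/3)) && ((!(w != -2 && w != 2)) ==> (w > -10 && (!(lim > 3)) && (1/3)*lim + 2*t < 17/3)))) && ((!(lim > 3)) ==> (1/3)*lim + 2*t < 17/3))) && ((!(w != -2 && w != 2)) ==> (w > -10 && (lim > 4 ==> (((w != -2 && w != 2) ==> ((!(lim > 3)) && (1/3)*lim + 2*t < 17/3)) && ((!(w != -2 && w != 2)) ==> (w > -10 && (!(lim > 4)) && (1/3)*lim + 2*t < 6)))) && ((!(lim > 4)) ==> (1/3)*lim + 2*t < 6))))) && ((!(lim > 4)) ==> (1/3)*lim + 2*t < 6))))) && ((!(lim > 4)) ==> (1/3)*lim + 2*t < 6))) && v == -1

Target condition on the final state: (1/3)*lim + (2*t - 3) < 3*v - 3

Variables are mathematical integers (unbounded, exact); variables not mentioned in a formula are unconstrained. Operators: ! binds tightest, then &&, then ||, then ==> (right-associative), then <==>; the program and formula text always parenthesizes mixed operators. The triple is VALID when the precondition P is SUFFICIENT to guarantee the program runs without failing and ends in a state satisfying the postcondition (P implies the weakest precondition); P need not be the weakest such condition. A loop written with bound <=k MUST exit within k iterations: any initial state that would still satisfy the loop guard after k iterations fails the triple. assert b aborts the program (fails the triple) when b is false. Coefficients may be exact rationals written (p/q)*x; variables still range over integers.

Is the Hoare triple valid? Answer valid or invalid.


Working backward. After the program, the postcondition (1/3)*lim + (2*t - 3) < 3*v - 3 must hold; in canonical form it is (1/3)*lim + 2*t < 3*v.
Before the loop (bound <=3), unroll the exhaustion recursion (WP_0 = exit-now case; WP_j = one more guarded iteration, up to j = 3):
  WP_0: (!(lim > 4)) && (1/3)*lim + 2*t < 3*v
  WP_1: (lim > 4 ==> (((v + w != 0 && w != 2) ==> ((!(lim > 3)) && (1/3)*lim + 2*t < 3*v - 1/3)) && ((!(v + w != 0 && w != 2)) ==> ((w > -10 || v == -3) && (!(lim > 4)) && (1/3)*lim + 2*t < 3*v)))) && ((!(lim > 4)) ==> (1/3)*lim + 2*t < 3*v)
  WP_2: (lim > 4 ==> (((v + w != 0 && w != 2) ==> ((lim > 3 ==> (((v + w != 0 && w != 2) ==> ((!(lim > 2)) && (1/3)*lim + 2*t < 3*v - 2/3)) && ((!(v + w != 0 && w != 2)) ==> ((w > -10 || v == -3) && (!(lim > 3)) && (1/3)*lim + 2*t < 3*v - 1/3)))) && ((!(lim > 3)) ==> (1/3)*lim + 2*t < 3*v - 1/3))) && ((!(v + w != 0 && w != 2)) ==> ((w > -10 || v == -3) && (lim > 4 ==> (((v + w != 0 && w != 2) ==> ((!(lim > 3)) && (1/3)*lim + 2*t < 3*v - 1/3)) && ((!(v + w != 0 && w != 2)) ==> ((w > -10 || v == -3) && (!(lim > 4)) && (1/3)*lim + 2*t < 3*v)))) && ((!(lim > 4)) ==> (1/3)*lim + 2*t < 3*v))))) && ((!(lim > 4)) ==> (1/3)*lim + 2*t < 3*v)
  WP_3: (lim > 4 ==> (((v + w != 0 && w != 2) ==> ((lim > 3 ==> (((v + w != 0 && w != 2) ==> ((lim > 2 ==> (((v + w != 0 && w != 2) ==> ((!(lim > 1)) && (1/3)*lim + 2*t < 3*v - 1)) && ((!(v + w != 0 && w != 2)) ==> ((w > -10 || v == -3) && (!(lim > 2)) && (1/3)*lim + 2*t < 3*v - 2/3)))) && ((!(lim > 2)) ==> (1/3)*lim + 2*t < 3*v - 2/3))) && ((!(v + w != 0 && w != 2)) ==> ((w > -10 || v == -3) && (lim > 3 ==> (((v + w != 0 && w != 2) ==> ((!(lim > 2)) && (1/3)*lim + 2*t < 3*v - 2/3)) && ((!(v + w != 0 && w != 2)) ==> ((w > -10 || v == -3) && (!(lim > 3)) && (1/3)*lim + 2*t < 3*v - 1/3)))) && ((!(lim > 3)) ==> (1/3)*lim + 2*t < 3*v - 1/3))))) && ((!(lim > 3)) ==> (1/3)*lim + 2*t < 3*v - 1/3))) && ((!(v + w != 0 && w != 2)) ==> ((w > -10 || v == -3) && (lim > 4 ==> (((v + w != 0 && w != 2) ==> ((lim > 3 ==> (((v + w != 0 && w != 2) ==> ((!(lim > 2)) && (1/3)*lim + 2*t < 3*v - 2/3)) && ((!(v + w != 0 && w != 2)) ==> ((w > -10 || v == -3) && (!(lim > 3)) && (1/3)*lim + 2*t < 3*v - 1/3)))) && ((!(lim > 3)) ==> (1/3)*lim + 2*t < 3*v - 1/3))) && ((!(v + w != 0 && w != 2)) ==> ((w > -10 || v == -3) && (lim > 4 ==> (((v + w != 0 && w != 2) ==> ((!(lim > 3)) && (1/3)*lim + 2*t < 3*v - 1/3)) && ((!(v + w != 0 && w != 2)) ==> ((w > -10 || v == -3) && (!(lim > 4)) && (1/3)*lim + 2*t < 3*v)))) && ((!(lim > 4)) ==> (1/3)*lim + 2*t < 3*v))))) && ((!(lim > 4)) ==> (1/3)*lim + 2*t < 3*v))))) && ((!(lim > 4)) ==> (1/3)*lim + 2*t < 3*v)
So before the loop: (lim > 4 ==> (((v + w != 0 && w != 2) ==> ((lim > 3 ==> (((v + w != 0 && w != 2) ==> ((lim > 2 ==> (((v + w != 0 && w != 2) ==> ((!(lim > 1)) && (1/3)*lim + 2*t < 3*v - 1)) && ((!(v + w != 0 && w != 2)) ==> ((w > -10 || v == -3) && (!(lim > 2)) && (1/3)*lim + 2*t < 3*v - 2/3)))) && ((!(lim > 2)) ==> (1/3)*lim + 2*t < 3*v - 2/3))) && ((!(v + w != 0 && w != 2)) ==> ((w > -10 || v == -3) && (lim > 3 ==> (((v + w != 0 && w != 2) ==> ((!(lim > 2)) && (1/3)*lim + 2*t < 3*v - 2/3)) && ((!(v + w != 0 && w != 2)) ==> ((w > -10 || v == -3) && (!(lim > 3)) && (1/3)*lim + 2*t < 3*v - 1/3)))) && ((!(lim > 3)) ==> (1/3)*lim + 2*t < 3*v - 1/3))))) && ((!(lim > 3)) ==> (1/3)*lim + 2*t < 3*v - 1/3))) && ((!(v + w != 0 && w != 2)) ==> ((w > -10 || v == -3) && (lim > 4 ==> (((v + w != 0 && w != 2) ==> ((lim > 3 ==> (((v + w != 0 && w != 2) ==> ((!(lim > 2)) && (1/3)*lim + 2*t < 3*v - 2/3)) && ((!(v + w != 0 && w != 2)) ==> ((w > -10 || v == -3) && (!(lim > 3)) && (1/3)*lim + 2*t < 3*v - 1/3)))) && ((!(lim > 3)) ==> (1/3)*lim + 2*t < 3*v - 1/3))) && ((!(v + w != 0 && w != 2)) ==> ((w > -10 || v == -3) && (lim > 4 ==> (((v + w != 0 && w != 2) ==> ((!(lim > 3)) && (1/3)*lim + 2*t < 3*v - 1/3)) && ((!(v + w != 0 && w != 2)) ==> ((w > -10 || v == -3) && (!(lim > 4)) && (1/3)*lim + 2*t < 3*v)))) && ((!(lim > 4)) ==> (1/3)*lim + 2*t < 3*v))))) && ((!(lim > 4)) ==> (1/3)*lim + 2*t < 3*v))))) && ((!(lim > 4)) ==> (1/3)*lim + 2*t < 3*v)
Then branch requires (lim > 4 ==> (((v + w != 0 && w != 2) ==> ((lim > 3 ==> (((v + w != 0 && w != 2) ==> ((lim > 2 ==> (((v + w != 0 && w != 2) ==> ((!(lim > 1)) && (1/3)*lim + 2*t < 3*v - 1)) && ((!(v + w != 0 && w != 2)) ==> ((w > -10 || v == -3) && (!(lim > 2)) && (1/3)*lim + 2*t < 3*v - 2/3)))) && ((!(lim > 2)) ==> (1/3)*lim + 2*t < 3*v - 2/3))) && ((!(v + w != 0 && w != 2)) ==> ((w > -10 || v == -3) && (lim > 3 ==> (((v + w != 0 && w != 2) ==> ((!(lim > 2)) && (1/3)*lim + 2*t < 3*v - 2/3)) && ((!(v + w != 0 && w != 2)) ==> ((w > -10 || v == -3) && (!(lim > 3)) && (1/3)*lim + 2*t < 3*v - 1/3)))) && ((!(lim > 3)) ==> (1/3)*lim + 2*t < 3*v - 1/3))))) && ((!(lim > 3)) ==> (1/3)*lim + 2*t < 3*v - 1/3))) && ((!(v + w != 0 && w != 2)) ==> ((w > -10 || v == -3) && (lim > 4 ==> (((v + w != 0 && w != 2) ==> ((lim > 3 ==> (((v + w != 0 && w != 2) ==> ((!(lim > 2)) && (1/3)*lim + 2*t < 3*v - 2/3)) && ((!(v + w != 0 && w != 2)) ==> ((w > -10 || v == -3) && (!(lim > 3)) && (1/3)*lim + 2*t < 3*v - 1/3)))) && ((!(lim > 3)) ==> (1/3)*lim + 2*t < 3*v - 1/3))) && ((!(v + w != 0 && w != 2)) ==> ((w > -10 || v == -3) && (lim > 4 ==> (((v + w != 0 && w != 2) ==> ((!(lim > 3)) && (1/3)*lim + 2*t < 3*v - 1/3)) && ((!(v + w != 0 && w != 2)) ==> ((w > -10 || v == -3) && (!(lim > 4)) && (1/3)*lim + 2*t < 3*v)))) && ((!(lim > 4)) ==> (1/3)*lim + 2*t < 3*v))))) && ((!(lim > 4)) ==> (1/3)*lim + 2*t < 3*v))))) && ((!(lim > 4)) ==> (1/3)*lim + 2*t < 3*v); else branch requires (lim > 4 ==> (((v + w != 0 && w != 2) ==> ((lim > 3 ==> (((v + w != 0 && w != 2) ==> ((lim > 2 ==> (((v + w != 0 && w != 2) ==> ((!(lim > 1)) && (1/3)*lim + 2*t < 3*v - 1)) && ((!(v + w != 0 && w != 2)) ==> ((w > -10 || v == -3) && (!(lim > 2)) && (1/3)*lim + 2*t < 3*v - 2/3)))) && ((!(lim > 2)) ==> (1/3)*lim + 2*t < 3*v - 2/3))) && ((!(v + w != 0 && w != 2)) ==> ((w > -10 || v == -3) && (lim > 3 ==> (((v + w != 0 && w != 2) ==> ((!(lim > 2)) && (1/3)*lim + 2*t < 3*v - 2/3)) && ((!(v + w != 0 && w != 2)) ==> ((w > -10 || v == -3) && (!(lim > 3)) && (1/3)*lim + 2*t < 3*v - 1/3)))) && ((!(lim > 3)) ==> (1/3)*lim + 2*t < 3*v - 1/3))))) && ((!(lim > 3)) ==> (1/3)*lim + 2*t < 3*v - 1/3))) && ((!(v + w != 0 && w != 2)) ==> ((w > -10 || v == -3) && (lim > 4 ==> (((v + w != 0 && w != 2) ==> ((lim > 3 ==> (((v + w != 0 && w != 2) ==> ((!(lim > 2)) && (1/3)*lim + 2*t < 3*v - 2/3)) && ((!(v + w != 0 && w != 2)) ==> ((w > -10 || v == -3) && (!(lim > 3)) && (1/3)*lim + 2*t < 3*v - 1/3)))) && ((!(lim > 3)) ==> (1/3)*lim + 2*t < 3*v - 1/3))) && ((!(v + w != 0 && w != 2)) ==> ((w > -10 || v == -3) && (lim > 4 ==> (((v + w != 0 && w != 2) ==> ((!(lim > 3)) && (1/3)*lim + 2*t < 3*v - 1/3)) && ((!(v + w != 0 && w != 2)) ==> ((w > -10 || v == -3) && (!(lim > 4)) && (1/3)*lim + 2*t < 3*v)))) && ((!(lim > 4)) ==> (1/3)*lim + 2*t < 3*v))))) && ((!(lim > 4)) ==> (1/3)*lim + 2*t < 3*v))))) && ((!(lim > 4)) ==> (1/3)*lim + 2*t < 3*v).
Before the if: ((2*v <= lim - 10 || 2*w != 2*lim - 3) ==> ((lim > 4 ==> (((v + w != 0 && w != 2) ==> ((lim > 3 ==> (((v + w != 0 && w != 2) ==> ((lim > 2 ==> (((v + w != 0 && w != 2) ==> ((!(lim > 1)) && (1/3)*lim + 2*t < 3*v - 1)) && ((!(v + w != 0 && w != 2)) ==> ((w > -10 || v == -3) && (!(lim > 2)) && (1/3)*lim + 2*t < 3*v - 2/3)))) && ((!(lim > 2)) ==> (1/3)*lim + 2*t < 3*v - 2/3))) && ((!(v + w != 0 && w != 2)) ==> ((w > -10 || v == -3) && (lim > 3 ==> (((v + w != 0 && w != 2) ==> ((!(lim > 2)) && (1/3)*lim + 2*t < 3*v - 2/3)) && ((!(v + w != 0 && w != 2)) ==> ((w > -10 || v == -3) && (!(lim > 3)) && (1/3)*lim + 2*t < 3*v - 1/3)))) && ((!(lim > 3)) ==> (1/3)*lim + 2*t < 3*v - 1/3))))) && ((!(lim > 3)) ==> (1/3)*lim + 2*t < 3*v - 1/3))) && ((!(v + w != 0 && w != 2)) ==> ((w > -10 || v == -3) && (lim > 4 ==> (((v + w != 0 && w != 2) ==> ((lim > 3 ==> (((v + w != 0 && w != 2) ==> ((!(lim > 2)) && (1/3)*lim + 2*t < 3*v - 2/3)) && ((!(v + w != 0 && w != 2)) ==> ((w > -10 || v == -3) && (!(lim > 3)) && (1/3)*lim + 2*t < 3*v - 1/3)))) && ((!(lim > 3)) ==> (1/3)*lim + 2*t < 3*v - 1/3))) && ((!(v + w != 0 && w != 2)) ==> ((w > -10 || v == -3) && (lim > 4 ==> (((v + w != 0 && w != 2) ==> ((!(lim > 3)) && (1/3)*lim + 2*t < 3*v - 1/3)) && ((!(v + w != 0 && w != 2)) ==> ((w > -10 || v == -3) && (!(lim > 4)) && (1/3)*lim + 2*t < 3*v)))) && ((!(lim > 4)) ==> (1/3)*lim + 2*t < 3*v))))) && ((!(lim > 4)) ==> (1/3)*lim + 2*t < 3*v))))) && ((!(lim > 4)) ==> (1/3)*lim + 2*t < 3*v))) && ((!(2*v <= lim - 10 || 2*w != 2*lim - 3)) ==> ((lim > 4 ==> (((v + w != 0 && w != 2) ==> ((lim > 3 ==> (((v + w != 0 && w != 2) ==> ((lim > 2 ==> (((v + w != 0 && w != 2) ==> ((!(lim > 1)) && (1/3)*lim + 2*t < 3*v - 1)) && ((!(v + w != 0 && w != 2)) ==> ((w > -10 || v == -3) && (!(lim > 2)) && (1/3)*lim + 2*t < 3*v - 2/3)))) && ((!(lim > 2)) ==> (1/3)*lim + 2*t < 3*v - 2/3))) && ((!(v + w != 0 && w != 2)) ==> ((w > -10 || v == -3) && (lim > 3 ==> (((v + w != 0 && w != 2) ==> ((!(lim > 2)) && (1/3)*lim + 2*t < 3*v - 2/3)) && ((!(v + w != 0 && w != 2)) ==> ((w > -10 || v == -3) && (!(lim > 3)) && (1/3)*lim + 2*t < 3*v - 1/3)))) && ((!(lim > 3)) ==> (1/3)*lim + 2*t < 3*v - 1/3))))) && ((!(lim > 3)) ==> (1/3)*lim + 2*t < 3*v - 1/3))) && ((!(v + w != 0 && w != 2)) ==> ((w > -10 || v == -3) && (lim > 4 ==> (((v + w != 0 && w != 2) ==> ((lim > 3 ==> (((v + w != 0 && w != 2) ==> ((!(lim > 2)) && (1/3)*lim + 2*t < 3*v - 2/3)) && ((!(v + w != 0 && w != 2)) ==> ((w > -10 || v == -3) && (!(lim > 3)) && (1/3)*lim + 2*t < 3*v - 1/3)))) && ((!(lim > 3)) ==> (1/3)*lim + 2*t < 3*v - 1/3))) && ((!(v + w != 0 && w != 2)) ==> ((w > -10 || v == -3) && (lim > 4 ==> (((v + w != 0 && w != 2) ==> ((!(lim > 3)) && (1/3)*lim + 2*t < 3*v - 1/3)) && ((!(v + w != 0 && w != 2)) ==> ((w > -10 || v == -3) && (!(lim > 4)) && (1/3)*lim + 2*t < 3*v)))) && ((!(lim > 4)) ==> (1/3)*lim + 2*t < 3*v))))) && ((!(lim > 4)) ==> (1/3)*lim + 2*t < 3*v))))) && ((!(lim > 4)) ==> (1/3)*lim + 2*t < 3*v)))
The weakest precondition is ((2*v <= lim - 10 || 2*w != 2*lim - 3) ==> ((lim > 4 ==> (((v + w != 0 && w != 2) ==> ((lim > 3 ==> (((v + w != 0 && w != 2) ==> ((lim > 2 ==> (((v + w != 0 && w != 2) ==> ((!(lim > 1)) && (1/3)*lim + 2*t < 3*v - 1)) && ((!(v + w != 0 && w != 2)) ==> ((w > -10 || v == -3) && (!(lim > 2)) && (1/3)*lim + 2*t < 3*v - 2/3)))) && ((!(lim > 2)) ==> (1/3)*lim + 2*t < 3*v - 2/3))) && ((!(v + w != 0 && w != 2)) ==> ((w > -10 || v == -3) && (lim > 3 ==> (((v + w != 0 && w != 2) ==> ((!(lim > 2)) && (1/3)*lim + 2*t < 3*v - 2/3)) && ((!(v + w != 0 && w != 2)) ==> ((w > -10 || v == -3) && (!(lim > 3)) && (1/3)*lim + 2*t < 3*v - 1/3)))) && ((!(lim > 3)) ==> (1/3)*lim + 2*t < 3*v - 1/3))))) && ((!(lim > 3)) ==> (1/3)*lim + 2*t < 3*v - 1/3))) && ((!(v + w != 0 && w != 2)) ==> ((w > -10 || v == -3) && (lim > 4 ==> (((v + w != 0 && w != 2) ==> ((lim > 3 ==> (((v + w != 0 && w != 2) ==> ((!(lim > 2)) && (1/3)*lim + 2*t < 3*v - 2/3)) && ((!(v + w != 0 && w != 2)) ==> ((w > -10 || v == -3) && (!(lim > 3)) && (1/3)*lim + 2*t < 3*v - 1/3)))) && ((!(lim > 3)) ==> (1/3)*lim + 2*t < 3*v - 1/3))) && ((!(v + w != 0 && w != 2)) ==> ((w > -10 || v == -3) && (lim > 4 ==> (((v + w != 0 && w != 2) ==> ((!(lim > 3)) && (1/3)*lim + 2*t < 3*v - 1/3)) && ((!(v + w != 0 && w != 2)) ==> ((w > -10 || v == -3) && (!(lim > 4)) && (1/3)*lim + 2*t < 3*v)))) && ((!(lim > 4)) ==> (1/3)*lim + 2*t < 3*v))))) && ((!(lim > 4)) ==> (1/3)*lim + 2*t < 3*v))))) && ((!(lim > 4)) ==> (1/3)*lim + 2*t < 3*v))) && ((!(2*v <= lim - 10 || 2*w != 2*lim - 3)) ==> ((lim > 4 ==> (((v + w != 0 && w != 2) ==> ((lim > 3 ==> (((v + w != 0 && w != 2) ==> ((lim > 2 ==> (((v + w != 0 && w != 2) ==> ((!(lim > 1)) && (1/3)*lim + 2*t < 3*v - 1)) && ((!(v + w != 0 && w != 2)) ==> ((w > -10 || v == -3) && (!(lim > 2)) && (1/3)*lim + 2*t < 3*v - 2/3)))) && ((!(lim > 2)) ==> (1/3)*lim + 2*t < 3*v - 2/3))) && ((!(v + w != 0 && w != 2)) ==> ((w > -10 || v == -3) && (lim > 3 ==> (((v + w != 0 && w != 2) ==> ((!(lim > 2)) && (1/3)*lim + 2*t < 3*v - 2/3)) && ((!(v + w != 0 && w != 2)) ==> ((w > -10 || v == -3) && (!(lim > 3)) && (1/3)*lim + 2*t < 3*v - 1/3)))) && ((!(lim > 3)) ==> (1/3)*lim + 2*t < 3*v - 1/3))))) && ((!(lim > 3)) ==> (1/3)*lim + 2*t < 3*v - 1/3))) && ((!(v + w != 0 && w != 2)) ==> ((w > -10 || v == -3) && (lim > 4 ==> (((v + w != 0 && w != 2) ==> ((lim > 3 ==> (((v + w != 0 && w != 2) ==> ((!(lim > 2)) && (1/3)*lim + 2*t < 3*v - 2/3)) && ((!(v + w != 0 && w != 2)) ==> ((w > -10 || v == -3) && (!(lim > 3)) && (1/3)*lim + 2*t < 3*v - 1/3)))) && ((!(lim > 3)) ==> (1/3)*lim + 2*t < 3*v - 1/3))) && ((!(v + w != 0 && w != 2)) ==> ((w > -10 || v == -3) && (lim > 4 ==> (((v + w != 0 && w != 2) ==> ((!(lim > 3)) && (1/3)*lim + 2*t < 3*v - 1/3)) && ((!(v + w != 0 && w != 2)) ==> ((w > -10 || v == -3) && (!(lim > 4)) && (1/3)*lim + 2*t < 3*v)))) && ((!(lim > 4)) ==> (1/3)*lim + 2*t < 3*v))))) && ((!(lim > 4)) ==> (1/3)*lim + 2*t < 3*v))))) && ((!(lim > 4)) ==> (1/3)*lim + 2*t < 3*v))).
Check whether ((lim >= 14 || 2*w != 2*lim - 3) ==> ((lim > 4 ==> (((w != -2 && w != 2) ==> ((lim > 3 ==> (((w != -2 && w != 2) ==> ((lim > 2 ==> (((w != -2 && w != 2) ==> ((!(lim > 1)) && (1/3)*lim + 2*t < 5)) && ((!(w != -2 && w != 2)) ==> (w > -10 && (!(lim > 2)) && (1/3)*lim + 2*t < 16/3)))) && ((!(lim > 2)) ==> (1/3)*lim + 2*t < 16/3))) && ((!(w != -2 && w != 2)) ==> (w > -10 && (lim > 3 ==> (((w != -2 && w != 2) ==> ((!(lim > 2)) && (1/3)*lim + 2*t < 16/3)) && ((!(w != -2 && w != 2)) ==> (w > -10 && (!(lim > 3)) && (1/3)*lim + 2*t < 17/3)))) && ((!(lim > 3)) ==> (1/3)*lim + 2*t < 17/3))))) && ((!(lim > 3)) ==> (1/3)*lim + 2*t < 17/3))) && ((!(w != -2 && w != 2)) ==> (w > -10 && (lim > 4 ==> (((w != -2 && w != 2) ==> ((lim > 3 ==> (((w != -2 && w != 2) ==> ((!(lim > 2)) && (1/3)*lim + 2*t < 16/3)) && ((!(w != -2 && w != 2)) ==> (w > -10 && (!(lim > 3)) && (1/3)*lim + 2*t < 17/3)))) && ((!(lim > 3)) ==> (1/3)*lim + 2*t < 17/3))) && ((!(w != -2 && w != 2)) ==> (w > -10 && (lim > 4 ==> (((w != -2 && w != 2) ==> ((!(lim > 3)) && (1/3)*lim + 2*t < 17/3)) && ((!(w != -2 && w != 2)) ==> (w > -10 && (!(lim > 4)) && (1/3)*lim + 2*t < 6)))) && ((!(lim > 4)) ==> (1/3)*lim + 2*t < 6))))) && ((!(lim > 4)) ==> (1/3)*lim + 2*t < 6))))) && ((!(lim > 4)) ==> (1/3)*lim + 2*t < 6))) && ((!(lim >= 14 || 2*w != 2*lim - 3)) ==> ((lim > 4 ==> (((w != -2 && w != 2) ==> ((lim > 3 ==> (((w != -2 && w != 2) ==> ((lim > 2 ==> (((w != -2 && w != 2) ==> ((!(lim > 1)) && (1/3)*lim + 2*t < 5)) && ((!(w != -2 && w != 2)) ==> (w > -10 && (!(lim > 2)) && (1/3)*lim + 2*t < 16/3)))) && ((!(lim > 2)) ==> (1/3)*lim + 2*t < 16/3))) && ((!(w != -2 && w != 2)) ==> (w > -10 && (lim > 3 ==> (((w != -2 && w != 2) ==> ((!(lim > 2)) && (1/3)*lim + 2*t < 16/3)) && ((!(w != -2 && w != 2)) ==> (w > -10 && (!(lim > 3)) && (1/3)*lim + 2*t < 17/3)))) && ((!(lim > 3)) ==> (1/3)*lim + 2*t < 17/3))))) && ((!(lim > 3)) ==> (1/3)*lim + 2*t < 17/3))) && ((!(w != -2 && w != 2)) ==> (w > -10 && (lim > 4 ==> (((w != -2 && w != 2) ==> ((lim > 3 ==> (((w != -2 && w != 2) ==> ((!(lim > 2)) && (1/3)*lim + 2*t < 16/3)) && ((!(w != -2 && w != 2)) ==> (w > -10 && (!(lim > 3)) && (1/3)*lim + 2*t < 17/3)))) && ((!(lim > 3)) ==> (1/3)*lim + 2*t < 17/3))) && ((!(w != -2 && w != 2)) ==> (w > -10 && (lim > 4 ==> (((w != -2 && w != 2) ==> ((!(lim > 3)) && (1/3)*lim + 2*t < 17/3)) && ((!(w != -2 && w != 2)) ==> (w > -10 && (!(lim > 4)) && (1/3)*lim + 2*t < 6)))) && ((!(lim > 4)) ==> (1/3)*lim + 2*t < 6))))) && ((!(lim > 4)) ==> (1/3)*lim + 2*t < 6))))) && ((!(lim > 4)) ==> (1/3)*lim + 2*t < 6))) && v == -1 implies it.
Countermodel: at the initial state lim = 4, t = 0, v = -1, w = 2, the precondition holds but the weakest precondition fails.
Answer: invalid


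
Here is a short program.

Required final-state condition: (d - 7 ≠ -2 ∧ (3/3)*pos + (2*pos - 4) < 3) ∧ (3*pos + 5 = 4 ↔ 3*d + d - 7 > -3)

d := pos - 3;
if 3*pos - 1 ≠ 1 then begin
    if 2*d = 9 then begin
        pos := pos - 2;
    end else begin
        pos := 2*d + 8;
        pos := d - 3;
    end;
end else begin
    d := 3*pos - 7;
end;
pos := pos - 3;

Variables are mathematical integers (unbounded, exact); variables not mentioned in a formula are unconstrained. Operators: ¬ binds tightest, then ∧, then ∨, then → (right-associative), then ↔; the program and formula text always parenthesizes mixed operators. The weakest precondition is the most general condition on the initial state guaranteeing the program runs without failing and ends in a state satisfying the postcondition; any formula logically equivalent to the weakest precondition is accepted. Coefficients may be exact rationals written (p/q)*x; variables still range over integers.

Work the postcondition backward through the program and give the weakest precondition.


Working backward. After the program, the postcondition (d - 7 ≠ -2 ∧ (3/3)*pos + (2*pos - 4) < 3) ∧ (3*pos + 5 = 4 ↔ 3*d + d - 7 > -3) must hold; in canonical form it is d ≠ 5 ∧ 3*pos < 7 ∧ (3*pos = -1 ↔ 4*d > 4).
Before pos := pos - 3: d ≠ 5 ∧ 3*pos < 16 ∧ (3*pos = 8 ↔ 4*d > 4)
Then branch requires (2*d = 9 → (d ≠ 5 ∧ 3*pos < 22 ∧ (3*pos = 14 ↔ 4*d > 4))) ∧ ((¬(2*d = 9)) → (d ≠ 5 ∧ 3*d < 25 ∧ (3*d = 17 ↔ 4*d > 4))); else branch requires 3*pos ≠ 12 ∧ 3*pos < 16 ∧ (3*pos = 8 ↔ 12*pos > 32).
Before the if: (3*pos ≠ 2 → ((2*d = 9 → (d ≠ 5 ∧ 3*pos < 22 ∧ (3*pos = 14 ↔ 4*d > 4))) ∧ ((¬(2*d = 9)) → (d ≠ 5 ∧ 3*d < 25 ∧ (3*d = 17 ↔ 4*d > 4))))) ∧ ((¬(3*pos ≠ 2)) → (3*pos ≠ 12 ∧ 3*pos < 16 ∧ (3*pos = 8 ↔ 12*pos > 32)))
Before d := pos - 3: (3*pos ≠ 2 → ((2*pos = 15 → (pos ≠ 8 ∧ 3*pos < 22 ∧ (3*pos = 14 ↔ 4*pos > 16))) ∧ ((¬(2*pos = 15)) → (pos ≠ 8 ∧ 3*pos < 34 ∧ (3*pos = 26 ↔ 4*pos > 16))))) ∧ ((¬(3*pos ≠ 2)) → (3*pos ≠ 12 ∧ 3*pos < 16 ∧ (3*pos = 8 ↔ 12*pos > 32)))
Answer: WP = (3*pos ≠ 2 → ((2*pos = 15 → (pos ≠ 8 ∧ 3*pos < 22 ∧ (3*pos = 14 ↔ 4*pos > 16))) ∧ ((¬(2*pos = 15)) → (pos ≠ 8 ∧ 3*pos < 34 ∧ (3*pos = 26 ↔ 4*pos > 16))))) ∧ ((¬(3*pos ≠ 2)) → (3*pos ≠ 12 ∧ 3*pos < 16 ∧ (3*pos = 8 ↔ 12*pos > 32)))


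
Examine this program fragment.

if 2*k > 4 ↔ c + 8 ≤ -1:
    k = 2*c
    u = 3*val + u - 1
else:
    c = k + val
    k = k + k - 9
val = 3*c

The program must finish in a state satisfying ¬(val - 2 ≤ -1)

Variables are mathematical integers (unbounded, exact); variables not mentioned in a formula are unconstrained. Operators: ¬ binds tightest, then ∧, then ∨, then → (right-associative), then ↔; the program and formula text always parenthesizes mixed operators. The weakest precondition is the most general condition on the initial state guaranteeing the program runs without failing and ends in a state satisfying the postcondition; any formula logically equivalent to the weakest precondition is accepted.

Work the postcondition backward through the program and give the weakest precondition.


Working backward. After the program, the postcondition ¬(val - 2 ≤ -1) must hold; in canonical form it is ¬(val ≤ 1).
Before val := 3*c: ¬(3*c ≤ 1)
Then branch requires ¬(3*c ≤ 1); else branch requires ¬(3*k + 3*val ≤ 1).
Before the if: ((2*k > 4 ↔ c ≤ -9) → (¬(3*c ≤ 1))) ∧ ((¬(2*k > 4 ↔ c ≤ -9)) → (¬(3*k + 3*val ≤ 1)))
Answer: WP = ((2*k > 4 ↔ c ≤ -9) → (¬(3*c ≤ 1))) ∧ ((¬(2*k > 4 ↔ c ≤ -9)) → (¬(3*k + 3*val ≤ 1)))
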